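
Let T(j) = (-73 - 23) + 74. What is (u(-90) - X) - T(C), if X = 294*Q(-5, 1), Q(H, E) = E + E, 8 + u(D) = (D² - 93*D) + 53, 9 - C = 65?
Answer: 15949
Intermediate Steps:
C = -56 (C = 9 - 1*65 = 9 - 65 = -56)
u(D) = 45 + D² - 93*D (u(D) = -8 + ((D² - 93*D) + 53) = -8 + (53 + D² - 93*D) = 45 + D² - 93*D)
Q(H, E) = 2*E
X = 588 (X = 294*(2*1) = 294*2 = 588)
T(j) = -22 (T(j) = -96 + 74 = -22)
(u(-90) - X) - T(C) = ((45 + (-90)² - 93*(-90)) - 1*588) - 1*(-22) = ((45 + 8100 + 8370) - 588) + 22 = (16515 - 588) + 22 = 15927 + 22 = 15949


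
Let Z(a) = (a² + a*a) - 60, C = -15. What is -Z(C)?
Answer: -390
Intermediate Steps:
Z(a) = -60 + 2*a² (Z(a) = (a² + a²) - 60 = 2*a² - 60 = -60 + 2*a²)
-Z(C) = -(-60 + 2*(-15)²) = -(-60 + 2*225) = -(-60 + 450) = -1*390 = -390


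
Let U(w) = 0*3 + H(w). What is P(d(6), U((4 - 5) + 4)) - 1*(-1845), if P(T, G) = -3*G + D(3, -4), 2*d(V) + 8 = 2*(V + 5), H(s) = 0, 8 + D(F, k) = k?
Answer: 1833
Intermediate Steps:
D(F, k) = -8 + k
U(w) = 0 (U(w) = 0*3 + 0 = 0 + 0 = 0)
d(V) = 1 + V (d(V) = -4 + (2*(V + 5))/2 = -4 + (2*(5 + V))/2 = -4 + (10 + 2*V)/2 = -4 + (5 + V) = 1 + V)
P(T, G) = -12 - 3*G (P(T, G) = -3*G + (-8 - 4) = -3*G - 12 = -12 - 3*G)
P(d(6), U((4 - 5) + 4)) - 1*(-1845) = (-12 - 3*0) - 1*(-1845) = (-12 + 0) + 1845 = -12 + 1845 = 1833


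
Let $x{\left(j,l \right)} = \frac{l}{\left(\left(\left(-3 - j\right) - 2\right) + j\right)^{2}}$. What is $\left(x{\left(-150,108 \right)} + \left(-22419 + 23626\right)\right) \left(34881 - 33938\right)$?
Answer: $\frac{28556869}{25} \approx 1.1423 \cdot 10^{6}$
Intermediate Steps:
$x{\left(j,l \right)} = \frac{l}{25}$ ($x{\left(j,l \right)} = \frac{l}{\left(\left(\left(-3 - j\right) - 2\right) + j\right)^{2}} = \frac{l}{\left(\left(-5 - j\right) + j\right)^{2}} = \frac{l}{\left(-5\right)^{2}} = \frac{l}{25}$)
$\left(x{\left(-150,108 \right)} + \left(-22419 + 23626\right)\right) \left(34881 - 33938\right) = \left(\frac{1}{25} \cdot 108 + \left(-22419 + 23626\right)\right) \left(34881 - 33938\right) = \left(\frac{108}{25} + 1207\right) 943 = \frac{30283}{25} \cdot 943 = \frac{28556869}{25}$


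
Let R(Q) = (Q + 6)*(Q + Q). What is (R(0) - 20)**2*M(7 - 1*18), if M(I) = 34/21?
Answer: 13600/21 ≈ 647.62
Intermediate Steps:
M(I) = 34/21 (M(I) = 34*(1/21) = 34/21)
R(Q) = 2*Q*(6 + Q) (R(Q) = (6 + Q)*(2*Q) = 2*Q*(6 + Q))
(R(0) - 20)**2*M(7 - 1*18) = (2*0*(6 + 0) - 20)**2*(34/21) = (2*0*6 - 20)**2*(34/21) = (0 - 20)**2*(34/21) = (-20)**2*(34/21) = 400*(34/21) = 13600/21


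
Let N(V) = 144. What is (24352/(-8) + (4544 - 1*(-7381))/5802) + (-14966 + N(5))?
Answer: -34548869/1934 ≈ -17864.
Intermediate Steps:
(24352/(-8) + (4544 - 1*(-7381))/5802) + (-14966 + N(5)) = (24352/(-8) + (4544 - 1*(-7381))/5802) + (-14966 + 144) = (24352*(-⅛) + (4544 + 7381)*(1/5802)) - 14822 = (-3044 + 11925*(1/5802)) - 14822 = (-3044 + 3975/1934) - 14822 = -5883121/1934 - 14822 = -34548869/1934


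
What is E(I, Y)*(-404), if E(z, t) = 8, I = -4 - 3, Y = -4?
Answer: -3232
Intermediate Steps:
I = -7
E(I, Y)*(-404) = 8*(-404) = -3232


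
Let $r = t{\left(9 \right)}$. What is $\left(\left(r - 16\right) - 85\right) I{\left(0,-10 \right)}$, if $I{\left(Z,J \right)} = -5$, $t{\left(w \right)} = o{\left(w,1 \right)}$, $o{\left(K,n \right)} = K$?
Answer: $460$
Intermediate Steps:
$t{\left(w \right)} = w$
$r = 9$
$\left(\left(r - 16\right) - 85\right) I{\left(0,-10 \right)} = \left(\left(9 - 16\right) - 85\right) \left(-5\right) = \left(-7 - 85\right) \left(-5\right) = \left(-92\right) \left(-5\right) = 460$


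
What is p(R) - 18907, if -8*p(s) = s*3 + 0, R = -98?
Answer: -75481/4 ≈ -18870.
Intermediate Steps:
p(s) = -3*s/8 (p(s) = -(s*3 + 0)/8 = -(3*s + 0)/8 = -3*s/8)
p(R) - 18907 = -3/8*(-98) - 18907 = 147/4 - 18907 = -75481/4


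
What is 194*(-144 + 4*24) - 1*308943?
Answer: -318255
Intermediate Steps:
194*(-144 + 4*24) - 1*308943 = 194*(-144 + 96) - 308943 = 194*(-48) - 308943 = -9312 - 308943 = -318255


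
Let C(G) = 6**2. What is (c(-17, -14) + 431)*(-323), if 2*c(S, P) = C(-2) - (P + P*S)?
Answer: -108851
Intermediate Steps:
C(G) = 36
c(S, P) = 18 - P/2 - P*S/2 (c(S, P) = (36 - (P + P*S))/2 = (36 + (-P - P*S))/2 = (36 - P - P*S)/2 = 18 - P/2 - P*S/2)
(c(-17, -14) + 431)*(-323) = ((18 - 1/2*(-14) - 1/2*(-14)*(-17)) + 431)*(-323) = ((18 + 7 - 119) + 431)*(-323) = (-94 + 431)*(-323) = 337*(-323) = -108851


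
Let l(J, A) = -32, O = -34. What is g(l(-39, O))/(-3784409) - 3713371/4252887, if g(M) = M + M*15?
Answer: -14050737154595/16094663838783 ≈ -0.87301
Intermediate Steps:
g(M) = 16*M (g(M) = M + 15*M = 16*M)
g(l(-39, O))/(-3784409) - 3713371/4252887 = (16*(-32))/(-3784409) - 3713371/4252887 = -512*(-1/3784409) - 3713371*1/4252887 = 512/3784409 - 3713371/4252887 = -14050737154595/16094663838783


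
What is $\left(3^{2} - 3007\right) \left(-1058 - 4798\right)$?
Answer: $17556288$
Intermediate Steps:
$\left(3^{2} - 3007\right) \left(-1058 - 4798\right) = \left(9 - 3007\right) \left(-5856\right) = \left(-2998\right) \left(-5856\right) = 17556288$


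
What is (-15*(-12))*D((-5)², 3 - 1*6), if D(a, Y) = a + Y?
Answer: 3960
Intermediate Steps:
D(a, Y) = Y + a
(-15*(-12))*D((-5)², 3 - 1*6) = (-15*(-12))*((3 - 1*6) + (-5)²) = 180*((3 - 6) + 25) = 180*(-3 + 25) = 180*22 = 3960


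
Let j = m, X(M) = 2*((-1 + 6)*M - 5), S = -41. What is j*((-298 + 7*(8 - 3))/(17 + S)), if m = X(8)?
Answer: 9205/12 ≈ 767.08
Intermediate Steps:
X(M) = -10 + 10*M (X(M) = 2*(5*M - 5) = 2*(-5 + 5*M) = -10 + 10*M)
m = 70 (m = -10 + 10*8 = -10 + 80 = 70)
j = 70
j*((-298 + 7*(8 - 3))/(17 + S)) = 70*((-298 + 7*(8 - 3))/(17 - 41)) = 70*((-298 + 7*5)/(-24)) = 70*((-298 + 35)*(-1/24)) = 70*(-263*(-1/24)) = 70*(263/24) = 9205/12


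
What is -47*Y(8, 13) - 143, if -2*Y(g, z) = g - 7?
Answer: -239/2 ≈ -119.50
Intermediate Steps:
Y(g, z) = 7/2 - g/2 (Y(g, z) = -(g - 7)/2 = -(-7 + g)/2 = 7/2 - g/2)
-47*Y(8, 13) - 143 = -47*(7/2 - ½*8) - 143 = -47*(7/2 - 4) - 143 = -47*(-½) - 143 = 47/2 - 143 = -239/2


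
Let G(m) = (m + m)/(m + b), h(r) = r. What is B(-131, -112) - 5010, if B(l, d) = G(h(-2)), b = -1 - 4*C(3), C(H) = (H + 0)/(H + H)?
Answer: -25046/5 ≈ -5009.2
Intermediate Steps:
C(H) = 1/2 (C(H) = H/((2*H)) = H*(1/(2*H)) = 1/2)
b = -3 (b = -1 - 4*1/2 = -1 - 2 = -3)
G(m) = 2*m/(-3 + m) (G(m) = (m + m)/(m - 3) = (2*m)/(-3 + m) = 2*m/(-3 + m))
B(l, d) = 4/5 (B(l, d) = 2*(-2)/(-3 - 2) = 2*(-2)/(-5) = 2*(-2)*(-1/5) = 4/5)
B(-131, -112) - 5010 = 4/5 - 5010 = -25046/5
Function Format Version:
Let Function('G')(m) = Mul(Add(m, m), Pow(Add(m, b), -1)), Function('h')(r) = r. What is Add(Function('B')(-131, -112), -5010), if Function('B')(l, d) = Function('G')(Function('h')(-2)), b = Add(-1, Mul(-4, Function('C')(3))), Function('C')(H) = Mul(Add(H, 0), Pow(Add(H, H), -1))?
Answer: Rational(-25046, 5) ≈ -5009.2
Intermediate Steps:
Function('C')(H) = Rational(1, 2) (Function('C')(H) = Mul(H, Pow(Mul(2, H), -1)) = Mul(H, Mul(Rational(1, 2), Pow(H, -1))) = Rational(1, 2))
b = -3 (b = Add(-1, Mul(-4, Rational(1, 2))) = Add(-1, -2) = -3)
Function('G')(m) = Mul(2, m, Pow(Add(-3, m), -1)) (Function('G')(m) = Mul(Add(m, m), Pow(Add(m, -3), -1)) = Mul(Mul(2, m), Pow(Add(-3, m), -1)) = Mul(2, m, Pow(Add(-3, m), -1)))
Function('B')(l, d) = Rational(4, 5) (Function('B')(l, d) = Mul(2, -2, Pow(Add(-3, -2), -1)) = Mul(2, -2, Pow(-5, -1)) = Mul(2, -2, Rational(-1, 5)) = Rational(4, 5))
Add(Function('B')(-131, -112), -5010) = Add(Rational(4, 5), -5010) = Rational(-25046, 5)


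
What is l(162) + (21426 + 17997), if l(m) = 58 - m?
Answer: 39319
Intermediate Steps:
l(162) + (21426 + 17997) = (58 - 1*162) + (21426 + 17997) = (58 - 162) + 39423 = -104 + 39423 = 39319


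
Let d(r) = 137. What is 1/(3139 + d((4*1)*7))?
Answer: 1/3276 ≈ 0.00030525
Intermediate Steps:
1/(3139 + d((4*1)*7)) = 1/(3139 + 137) = 1/3276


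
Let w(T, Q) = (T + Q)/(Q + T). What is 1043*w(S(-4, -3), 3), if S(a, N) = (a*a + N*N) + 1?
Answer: 1043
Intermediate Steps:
S(a, N) = 1 + N² + a² (S(a, N) = (a² + N²) + 1 = (N² + a²) + 1 = 1 + N² + a²)
w(T, Q) = 1 (w(T, Q) = (Q + T)/(Q + T) = 1)
1043*w(S(-4, -3), 3) = 1043*1 = 1043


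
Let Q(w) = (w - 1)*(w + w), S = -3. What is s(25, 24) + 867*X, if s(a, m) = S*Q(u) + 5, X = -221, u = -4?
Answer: -191722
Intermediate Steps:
Q(w) = 2*w*(-1 + w) (Q(w) = (-1 + w)*(2*w) = 2*w*(-1 + w))
s(a, m) = -115 (s(a, m) = -6*(-4)*(-1 - 4) + 5 = -6*(-4)*(-5) + 5 = -3*40 + 5 = -120 + 5 = -115)
s(25, 24) + 867*X = -115 + 867*(-221) = -115 - 191607 = -191722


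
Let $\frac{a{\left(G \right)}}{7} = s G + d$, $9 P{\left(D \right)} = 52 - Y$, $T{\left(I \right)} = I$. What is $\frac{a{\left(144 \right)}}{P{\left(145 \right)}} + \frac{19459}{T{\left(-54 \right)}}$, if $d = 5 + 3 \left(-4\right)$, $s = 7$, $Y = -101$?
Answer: $\frac{47575}{918} \approx 51.825$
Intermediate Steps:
$P{\left(D \right)} = 17$ ($P{\left(D \right)} = \frac{52 - -101}{9} = \frac{52 + 101}{9} = \frac{1}{9} \cdot 153 = 17$)
$d = -7$ ($d = 5 - 12 = -7$)
$a{\left(G \right)} = -49 + 49 G$ ($a{\left(G \right)} = 7 \left(7 G - 7\right) = 7 \left(-7 + 7 G\right) = -49 + 49 G$)
$\frac{a{\left(144 \right)}}{P{\left(145 \right)}} + \frac{19459}{T{\left(-54 \right)}} = \frac{-49 + 49 \cdot 144}{17} + \frac{19459}{-54} = \left(-49 + 7056\right) \frac{1}{17} + 19459 \left(- \frac{1}{54}\right) = 7007 \cdot \frac{1}{17} - \frac{19459}{54} = \frac{7007}{17} - \frac{19459}{54} = \frac{47575}{918}$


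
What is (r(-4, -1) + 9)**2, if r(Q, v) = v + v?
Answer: 49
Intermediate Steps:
r(Q, v) = 2*v
(r(-4, -1) + 9)**2 = (2*(-1) + 9)**2 = (-2 + 9)**2 = 7**2 = 49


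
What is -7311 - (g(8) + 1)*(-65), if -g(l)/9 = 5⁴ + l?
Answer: -377551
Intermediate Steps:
g(l) = -5625 - 9*l (g(l) = -9*(5⁴ + l) = -9*(625 + l) = -5625 - 9*l)
-7311 - (g(8) + 1)*(-65) = -7311 - ((-5625 - 9*8) + 1)*(-65) = -7311 - ((-5625 - 72) + 1)*(-65) = -7311 - (-5697 + 1)*(-65) = -7311 - (-5696)*(-65) = -7311 - 1*370240 = -7311 - 370240 = -377551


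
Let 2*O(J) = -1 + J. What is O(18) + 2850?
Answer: 5717/2 ≈ 2858.5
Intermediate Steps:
O(J) = -½ + J/2 (O(J) = (-1 + J)/2 = -½ + J/2)
O(18) + 2850 = (-½ + (½)*18) + 2850 = (-½ + 9) + 2850 = 17/2 + 2850 = 5717/2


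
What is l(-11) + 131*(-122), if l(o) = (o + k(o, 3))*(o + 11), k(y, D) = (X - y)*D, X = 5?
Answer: -15982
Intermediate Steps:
k(y, D) = D*(5 - y) (k(y, D) = (5 - y)*D = D*(5 - y))
l(o) = (11 + o)*(15 - 2*o) (l(o) = (o + 3*(5 - o))*(o + 11) = (o + (15 - 3*o))*(11 + o) = (15 - 2*o)*(11 + o) = (11 + o)*(15 - 2*o))
l(-11) + 131*(-122) = (165 - 7*(-11) - 2*(-11)²) + 131*(-122) = (165 + 77 - 2*121) - 15982 = (165 + 77 - 242) - 15982 = 0 - 15982 = -15982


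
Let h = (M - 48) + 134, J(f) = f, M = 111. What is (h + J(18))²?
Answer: 46225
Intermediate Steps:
h = 197 (h = (111 - 48) + 134 = 63 + 134 = 197)
(h + J(18))² = (197 + 18)² = 215² = 46225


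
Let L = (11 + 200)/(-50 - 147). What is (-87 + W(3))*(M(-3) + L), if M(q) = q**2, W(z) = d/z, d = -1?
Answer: -409244/591 ≈ -692.46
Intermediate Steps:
W(z) = -1/z
L = -211/197 (L = 211/(-197) = 211*(-1/197) = -211/197 ≈ -1.0711)
(-87 + W(3))*(M(-3) + L) = (-87 - 1/3)*((-3)**2 - 211/197) = (-87 - 1*1/3)*(9 - 211/197) = (-87 - 1/3)*(1562/197) = -262/3*1562/197 = -409244/591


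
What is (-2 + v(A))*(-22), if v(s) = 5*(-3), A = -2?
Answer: 374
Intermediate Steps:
v(s) = -15
(-2 + v(A))*(-22) = (-2 - 15)*(-22) = -17*(-22) = 374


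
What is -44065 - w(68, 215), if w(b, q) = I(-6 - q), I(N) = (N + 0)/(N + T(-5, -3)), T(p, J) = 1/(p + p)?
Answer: -97429925/2211 ≈ -44066.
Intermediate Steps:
T(p, J) = 1/(2*p)
I(N) = N/(-⅒ + N) (I(N) = (N + 0)/(N + (½)/(-5)) = N/(N + (½)*(-⅕)) = N/(N - ⅒) = N/(-⅒ + N))
w(b, q) = 10*(-6 - q)/(-61 - 10*q) (w(b, q) = 10*(-6 - q)/(-1 + 10*(-6 - q)) = 10*(-6 - q)/(-1 + (-60 - 10*q)) = 10*(-6 - q)/(-61 - 10*q))
-44065 - w(68, 215) = -44065 - 10*(6 + 215)/(61 + 10*215) = -44065 - 10*221/(61 + 2150) = -44065 - 10*221/2211 = -44065 - 1*2210/2211 = -44065 - 2210/2211 = -97429925/2211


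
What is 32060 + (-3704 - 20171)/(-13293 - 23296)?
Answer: 1173067215/36589 ≈ 32061.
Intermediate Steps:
32060 + (-3704 - 20171)/(-13293 - 23296) = 32060 - 23875/(-36589) = 32060 - 23875*(-1/36589) = 32060 + 23875/36589 = 1173067215/36589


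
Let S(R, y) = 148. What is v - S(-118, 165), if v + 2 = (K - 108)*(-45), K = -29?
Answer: 6015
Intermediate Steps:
v = 6163 (v = -2 + (-29 - 108)*(-45) = -2 - 137*(-45) = -2 + 6165 = 6163)
v - S(-118, 165) = 6163 - 1*148 = 6163 - 148 = 6015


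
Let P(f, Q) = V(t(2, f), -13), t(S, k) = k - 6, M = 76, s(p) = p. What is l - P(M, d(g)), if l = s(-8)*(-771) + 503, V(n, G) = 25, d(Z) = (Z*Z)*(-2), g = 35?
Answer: 6646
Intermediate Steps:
t(S, k) = -6 + k
d(Z) = -2*Z² (d(Z) = Z²*(-2) = -2*Z²)
P(f, Q) = 25
l = 6671 (l = -8*(-771) + 503 = 6168 + 503 = 6671)
l - P(M, d(g)) = 6671 - 1*25 = 6671 - 25 = 6646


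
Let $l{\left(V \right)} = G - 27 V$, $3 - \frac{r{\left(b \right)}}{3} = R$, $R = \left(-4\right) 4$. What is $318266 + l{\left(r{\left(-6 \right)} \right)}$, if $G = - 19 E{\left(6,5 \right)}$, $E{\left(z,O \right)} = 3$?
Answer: $316670$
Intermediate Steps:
$R = -16$
$G = -57$ ($G = \left(-19\right) 3 = -57$)
$r{\left(b \right)} = 57$ ($r{\left(b \right)} = 9 - -48 = 9 + 48 = 57$)
$l{\left(V \right)} = -57 - 27 V$
$318266 + l{\left(r{\left(-6 \right)} \right)} = 318266 - 1596 = 316670$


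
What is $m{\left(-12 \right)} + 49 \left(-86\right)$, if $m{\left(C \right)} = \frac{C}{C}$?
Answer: $-4213$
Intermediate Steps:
$m{\left(C \right)} = 1$
$m{\left(-12 \right)} + 49 \left(-86\right) = 1 + 49 \left(-86\right) = 1 - 4214 = -4213$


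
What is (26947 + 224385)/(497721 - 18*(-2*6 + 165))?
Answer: 251332/494967 ≈ 0.50778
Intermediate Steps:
(26947 + 224385)/(497721 - 18*(-2*6 + 165)) = 251332/(497721 - 18*(-12 + 165)) = 251332/(497721 - 18*153) = 251332/(497721 - 2754) = 251332/494967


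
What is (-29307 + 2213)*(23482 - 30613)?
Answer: 193207314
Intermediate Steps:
(-29307 + 2213)*(23482 - 30613) = -27094*(-7131) = 193207314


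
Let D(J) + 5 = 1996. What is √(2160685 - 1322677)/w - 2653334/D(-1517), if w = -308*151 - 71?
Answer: -2653334/1991 - 6*√23278/46579 ≈ -1332.7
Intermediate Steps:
w = -46579 (w = -46508 - 71 = -46579)
D(J) = 1991 (D(J) = -5 + 1996 = 1991)
√(2160685 - 1322677)/w - 2653334/D(-1517) = √(2160685 - 1322677)/(-46579) - 2653334/1991 = √838008*(-1/46579) - 2653334*1/1991 = (6*√23278)*(-1/46579) - 2653334/1991 = -6*√23278/46579 - 2653334/1991 = -2653334/1991 - 6*√23278/46579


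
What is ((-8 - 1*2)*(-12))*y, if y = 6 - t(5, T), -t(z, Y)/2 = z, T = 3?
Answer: 1920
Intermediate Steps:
t(z, Y) = -2*z
y = 16 (y = 6 - (-2)*5 = 6 - 1*(-10) = 6 + 10 = 16)
((-8 - 1*2)*(-12))*y = ((-8 - 1*2)*(-12))*16 = ((-8 - 2)*(-12))*16 = -10*(-12)*16 = 120*16 = 1920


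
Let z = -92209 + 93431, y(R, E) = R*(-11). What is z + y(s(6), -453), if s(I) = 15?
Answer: 1057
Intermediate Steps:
y(R, E) = -11*R
z = 1222
z + y(s(6), -453) = 1222 - 11*15 = 1222 - 165 = 1057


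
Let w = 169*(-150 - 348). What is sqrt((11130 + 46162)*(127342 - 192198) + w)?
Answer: I*sqrt(3715814114) ≈ 60958.0*I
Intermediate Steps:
w = -84162 (w = 169*(-498) = -84162)
sqrt((11130 + 46162)*(127342 - 192198) + w) = sqrt((11130 + 46162)*(127342 - 192198) - 84162) = sqrt(57292*(-64856) - 84162) = sqrt(-3715729952 - 84162) = sqrt(-3715814114) = I*sqrt(3715814114)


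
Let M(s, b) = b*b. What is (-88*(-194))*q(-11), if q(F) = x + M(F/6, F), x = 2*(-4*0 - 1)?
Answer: 2031568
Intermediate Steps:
M(s, b) = b**2
x = -2 (x = 2*(0 - 1) = 2*(-1) = -2)
q(F) = -2 + F**2
(-88*(-194))*q(-11) = (-88*(-194))*(-2 + (-11)**2) = 17072*(-2 + 121) = 17072*119 = 2031568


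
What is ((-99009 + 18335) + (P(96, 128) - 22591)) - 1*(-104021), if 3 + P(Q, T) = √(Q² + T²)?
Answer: 913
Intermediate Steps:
P(Q, T) = -3 + √(Q² + T²)
((-99009 + 18335) + (P(96, 128) - 22591)) - 1*(-104021) = ((-99009 + 18335) + ((-3 + √(96² + 128²)) - 22591)) - 1*(-104021) = (-80674 + ((-3 + √(9216 + 16384)) - 22591)) + 104021 = (-80674 + ((-3 + √25600) - 22591)) + 104021 = (-80674 + ((-3 + 160) - 22591)) + 104021 = (-80674 + (157 - 22591)) + 104021 = (-80674 - 22434) + 104021 = -103108 + 104021 = 913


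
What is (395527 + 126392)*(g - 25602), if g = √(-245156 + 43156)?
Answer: -13362170238 + 10438380*I*√505 ≈ -1.3362e+10 + 2.3457e+8*I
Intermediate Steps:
g = 20*I*√505 (g = √(-202000) = 20*I*√505 ≈ 449.44*I)
(395527 + 126392)*(g - 25602) = (395527 + 126392)*(20*I*√505 - 25602) = 521919*(-25602 + 20*I*√505) = -13362170238 + 10438380*I*√505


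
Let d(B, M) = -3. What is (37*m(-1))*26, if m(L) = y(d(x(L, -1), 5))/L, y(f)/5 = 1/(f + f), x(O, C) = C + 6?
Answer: 2405/3 ≈ 801.67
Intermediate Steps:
x(O, C) = 6 + C
y(f) = 5/(2*f) (y(f) = 5/(f + f) = 5/((2*f)) = 5*(1/(2*f)) = 5/(2*f))
m(L) = -5/(6*L) (m(L) = ((5/2)/(-3))/L = ((5/2)*(-⅓))/L = -5/(6*L))
(37*m(-1))*26 = (37*(-⅚/(-1)))*26 = (37*(-⅚*(-1)))*26 = (37*(⅚))*26 = (185/6)*26 = 2405/3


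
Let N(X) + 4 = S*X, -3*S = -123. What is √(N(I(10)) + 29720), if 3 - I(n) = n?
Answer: √29429 ≈ 171.55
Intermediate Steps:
I(n) = 3 - n
S = 41 (S = -⅓*(-123) = 41)
N(X) = -4 + 41*X
√(N(I(10)) + 29720) = √((-4 + 41*(3 - 1*10)) + 29720) = √((-4 + 41*(3 - 10)) + 29720) = √((-4 + 41*(-7)) + 29720) = √((-4 - 287) + 29720) = √(-291 + 29720) = √29429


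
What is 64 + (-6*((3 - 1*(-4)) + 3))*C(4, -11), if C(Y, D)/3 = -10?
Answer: 1864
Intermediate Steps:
C(Y, D) = -30 (C(Y, D) = 3*(-10) = -30)
64 + (-6*((3 - 1*(-4)) + 3))*C(4, -11) = 64 - 6*((3 - 1*(-4)) + 3)*(-30) = 64 - 6*((3 + 4) + 3)*(-30) = 64 - 6*(7 + 3)*(-30) = 64 - 6*10*(-30) = 64 - 60*(-30) = 64 + 1800 = 1864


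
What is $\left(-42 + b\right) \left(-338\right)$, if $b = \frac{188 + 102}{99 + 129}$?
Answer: $\frac{784667}{57} \approx 13766.0$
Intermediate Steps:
$b = \frac{145}{114}$ ($b = \frac{290}{228} = 290 \cdot \frac{1}{228} = \frac{145}{114} \approx 1.2719$)
$\left(-42 + b\right) \left(-338\right) = \left(-42 + \frac{145}{114}\right) \left(-338\right) = \left(- \frac{4643}{114}\right) \left(-338\right) = \frac{784667}{57}$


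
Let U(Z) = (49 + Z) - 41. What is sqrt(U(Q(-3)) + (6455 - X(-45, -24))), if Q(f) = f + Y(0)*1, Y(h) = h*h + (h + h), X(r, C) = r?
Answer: sqrt(6505) ≈ 80.654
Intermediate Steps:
Y(h) = h**2 + 2*h
Q(f) = f (Q(f) = f + (0*(2 + 0))*1 = f + (0*2)*1 = f + 0*1 = f + 0 = f)
U(Z) = 8 + Z
sqrt(U(Q(-3)) + (6455 - X(-45, -24))) = sqrt((8 - 3) + (6455 - 1*(-45))) = sqrt(5 + (6455 + 45)) = sqrt(5 + 6500) = sqrt(6505)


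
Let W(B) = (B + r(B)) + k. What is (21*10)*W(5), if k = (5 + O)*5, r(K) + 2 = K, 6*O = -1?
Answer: 6755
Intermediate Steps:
O = -⅙ (O = (⅙)*(-1) = -⅙ ≈ -0.16667)
r(K) = -2 + K
k = 145/6 (k = (5 - ⅙)*5 = (29/6)*5 = 145/6 ≈ 24.167)
W(B) = 133/6 + 2*B (W(B) = (B + (-2 + B)) + 145/6 = (-2 + 2*B) + 145/6 = 133/6 + 2*B)
(21*10)*W(5) = (21*10)*(133/6 + 2*5) = 210*(133/6 + 10) = 210*(193/6) = 6755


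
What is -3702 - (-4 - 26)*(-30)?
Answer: -4602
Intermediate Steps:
-3702 - (-4 - 26)*(-30) = -3702 - (-30)*(-30) = -3702 - 1*900 = -3702 - 900 = -4602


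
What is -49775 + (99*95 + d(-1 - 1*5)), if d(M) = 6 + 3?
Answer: -40361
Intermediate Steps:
d(M) = 9
-49775 + (99*95 + d(-1 - 1*5)) = -49775 + (99*95 + 9) = -49775 + (9405 + 9) = -49775 + 9414 = -40361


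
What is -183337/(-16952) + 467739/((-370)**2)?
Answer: 8256986707/580182200 ≈ 14.232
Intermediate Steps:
-183337/(-16952) + 467739/((-370)**2) = -183337*(-1/16952) + 467739/136900 = 183337/16952 + 467739*(1/136900) = 183337/16952 + 467739/136900 = 8256986707/580182200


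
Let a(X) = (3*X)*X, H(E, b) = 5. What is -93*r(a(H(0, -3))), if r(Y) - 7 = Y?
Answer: -7626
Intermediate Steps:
a(X) = 3*X²
r(Y) = 7 + Y
-93*r(a(H(0, -3))) = -93*(7 + 3*5²) = -93*(7 + 3*25) = -93*(7 + 75) = -93*82 = -7626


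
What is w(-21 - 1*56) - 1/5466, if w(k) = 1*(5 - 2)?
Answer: 16397/5466 ≈ 2.9998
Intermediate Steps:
w(k) = 3 (w(k) = 1*3 = 3)
w(-21 - 1*56) - 1/5466 = 3 - 1/5466 = 16397/5466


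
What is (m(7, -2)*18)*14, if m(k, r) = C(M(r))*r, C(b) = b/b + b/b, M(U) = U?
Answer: -1008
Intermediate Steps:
C(b) = 2 (C(b) = 1 + 1 = 2)
m(k, r) = 2*r
(m(7, -2)*18)*14 = ((2*(-2))*18)*14 = -4*18*14 = -72*14 = -1008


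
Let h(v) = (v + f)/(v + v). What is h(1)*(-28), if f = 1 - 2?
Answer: 0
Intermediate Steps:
f = -1
h(v) = (-1 + v)/(2*v) (h(v) = (v - 1)/(v + v) = (-1 + v)/((2*v)) = (-1 + v)*(1/(2*v)) = (-1 + v)/(2*v))
h(1)*(-28) = ((1/2)*(-1 + 1)/1)*(-28) = ((1/2)*1*0)*(-28) = 0*(-28) = 0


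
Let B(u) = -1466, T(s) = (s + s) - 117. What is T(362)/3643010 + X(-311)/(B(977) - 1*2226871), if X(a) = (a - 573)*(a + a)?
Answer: -2001749161921/8117853974370 ≈ -0.24659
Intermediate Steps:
T(s) = -117 + 2*s (T(s) = 2*s - 117 = -117 + 2*s)
X(a) = 2*a*(-573 + a) (X(a) = (-573 + a)*(2*a) = 2*a*(-573 + a))
T(362)/3643010 + X(-311)/(B(977) - 1*2226871) = (-117 + 2*362)/3643010 + (2*(-311)*(-573 - 311))/(-1466 - 1*2226871) = (-117 + 724)*(1/3643010) + (2*(-311)*(-884))/(-1466 - 2226871) = 607*(1/3643010) + 549848/(-2228337) = 607/3643010 + 549848*(-1/2228337) = 607/3643010 - 549848/2228337 = -2001749161921/8117853974370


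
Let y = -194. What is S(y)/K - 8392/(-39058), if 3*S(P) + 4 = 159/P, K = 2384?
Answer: 5803640033/27096253152 ≈ 0.21419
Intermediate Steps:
S(P) = -4/3 + 53/P (S(P) = -4/3 + (159/P)/3 = -4/3 + 53/P)
S(y)/K - 8392/(-39058) = (-4/3 + 53/(-194))/2384 - 8392/(-39058) = (-4/3 + 53*(-1/194))*(1/2384) - 8392*(-1/39058) = (-4/3 - 53/194)*(1/2384) + 4196/19529 = -935/582*1/2384 + 4196/19529 = -935/1387488 + 4196/19529 = 5803640033/27096253152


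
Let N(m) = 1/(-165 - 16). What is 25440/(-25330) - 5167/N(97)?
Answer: 2368927447/2533 ≈ 9.3523e+5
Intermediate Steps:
N(m) = -1/181 (N(m) = 1/(-181) = -1/181)
25440/(-25330) - 5167/N(97) = 25440/(-25330) - 5167/(-1/181) = 25440*(-1/25330) - 5167*(-181) = -2544/2533 + 935227 = 2368927447/2533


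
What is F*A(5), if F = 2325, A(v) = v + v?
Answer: 23250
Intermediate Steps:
A(v) = 2*v
F*A(5) = 2325*(2*5) = 2325*10 = 23250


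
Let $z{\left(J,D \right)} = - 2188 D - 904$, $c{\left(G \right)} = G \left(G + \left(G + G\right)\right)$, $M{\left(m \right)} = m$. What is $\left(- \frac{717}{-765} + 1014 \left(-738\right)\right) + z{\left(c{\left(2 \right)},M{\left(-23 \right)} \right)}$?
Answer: $- \frac{178222321}{255} \approx -6.9891 \cdot 10^{5}$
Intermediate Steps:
$c{\left(G \right)} = 3 G^{2}$ ($c{\left(G \right)} = G \left(G + 2 G\right) = G 3 G = 3 G^{2}$)
$z{\left(J,D \right)} = -904 - 2188 D$ ($z{\left(J,D \right)} = - 2188 D - 904 = -904 - 2188 D$)
$\left(- \frac{717}{-765} + 1014 \left(-738\right)\right) + z{\left(c{\left(2 \right)},M{\left(-23 \right)} \right)} = \left(- \frac{717}{-765} + 1014 \left(-738\right)\right) - -49420 = \left(\left(-717\right) \left(- \frac{1}{765}\right) - 748332\right) + \left(-904 + 50324\right) = \left(\frac{239}{255} - 748332\right) + 49420 = - \frac{190824421}{255} + 49420 = - \frac{178222321}{255}$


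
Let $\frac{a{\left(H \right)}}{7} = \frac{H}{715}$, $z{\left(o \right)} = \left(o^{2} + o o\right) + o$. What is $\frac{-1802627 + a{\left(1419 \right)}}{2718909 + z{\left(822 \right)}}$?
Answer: $- \frac{117169852}{264621435} \approx -0.44278$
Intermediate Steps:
$z{\left(o \right)} = o + 2 o^{2}$ ($z{\left(o \right)} = \left(o^{2} + o^{2}\right) + o = 2 o^{2} + o = o + 2 o^{2}$)
$a{\left(H \right)} = \frac{7 H}{715}$ ($a{\left(H \right)} = 7 \frac{H}{715} = \frac{7 H}{715}$)
$\frac{-1802627 + a{\left(1419 \right)}}{2718909 + z{\left(822 \right)}} = \frac{-1802627 + \frac{7}{715} \cdot 1419}{2718909 + 822 \left(1 + 2 \cdot 822\right)} = \frac{-1802627 + \frac{903}{65}}{2718909 + 822 \left(1 + 1644\right)} = - \frac{117169852}{65 \left(2718909 + 822 \cdot 1645\right)} = - \frac{117169852}{65 \left(2718909 + 1352190\right)} = - \frac{117169852}{65 \cdot 4071099} = \left(- \frac{117169852}{65}\right) \frac{1}{4071099} = - \frac{117169852}{264621435}$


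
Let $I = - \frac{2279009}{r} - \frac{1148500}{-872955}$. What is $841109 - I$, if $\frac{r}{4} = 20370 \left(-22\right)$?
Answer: $\frac{87745578817250107}{104321614320} \approx 8.4111 \cdot 10^{5}$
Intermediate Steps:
$r = -1792560$ ($r = 4 \cdot 20370 \left(-22\right) = 4 \left(-448140\right) = -1792560$)
$I = \frac{269881830773}{104321614320}$ ($I = - \frac{2279009}{-1792560} - \frac{1148500}{-872955} = \left(-2279009\right) \left(- \frac{1}{1792560}\right) - - \frac{229700}{174591} = \frac{2279009}{1792560} + \frac{229700}{174591} = \frac{269881830773}{104321614320} \approx 2.587$)
$841109 - I = 841109 - \frac{269881830773}{104321614320} = \frac{87745578817250107}{104321614320}$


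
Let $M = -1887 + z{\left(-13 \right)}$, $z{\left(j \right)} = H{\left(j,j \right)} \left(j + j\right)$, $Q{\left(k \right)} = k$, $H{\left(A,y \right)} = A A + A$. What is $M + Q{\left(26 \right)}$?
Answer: $-5917$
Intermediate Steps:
$H{\left(A,y \right)} = A + A^{2}$ ($H{\left(A,y \right)} = A^{2} + A = A + A^{2}$)
$z{\left(j \right)} = 2 j^{2} \left(1 + j\right)$ ($z{\left(j \right)} = j \left(1 + j\right) \left(j + j\right) = j \left(1 + j\right) 2 j = 2 j^{2} \left(1 + j\right)$)
$M = -5943$ ($M = -1887 + 2 \left(-13\right)^{2} \left(1 - 13\right) = -1887 + 2 \cdot 169 \left(-12\right) = -1887 - 4056 = -5943$)
$M + Q{\left(26 \right)} = -5943 + 26 = -5917$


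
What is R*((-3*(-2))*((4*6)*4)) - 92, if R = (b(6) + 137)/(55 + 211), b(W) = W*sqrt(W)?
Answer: 27220/133 + 1728*sqrt(6)/133 ≈ 236.49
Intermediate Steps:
b(W) = W**(3/2)
R = 137/266 + 3*sqrt(6)/133 (R = (6**(3/2) + 137)/(55 + 211) = (6*sqrt(6) + 137)/266 = (137 + 6*sqrt(6))*(1/266) = 137/266 + 3*sqrt(6)/133 ≈ 0.57029)
R*((-3*(-2))*((4*6)*4)) - 92 = (137/266 + 3*sqrt(6)/133)*((-3*(-2))*((4*6)*4)) - 92 = (137/266 + 3*sqrt(6)/133)*(6*(24*4)) - 92 = (137/266 + 3*sqrt(6)/133)*(6*96) - 92 = (137/266 + 3*sqrt(6)/133)*576 - 92 = (39456/133 + 1728*sqrt(6)/133) - 92 = 27220/133 + 1728*sqrt(6)/133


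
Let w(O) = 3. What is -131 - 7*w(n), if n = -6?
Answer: -152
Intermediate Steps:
-131 - 7*w(n) = -131 - 7*3 = -131 - 21 = -152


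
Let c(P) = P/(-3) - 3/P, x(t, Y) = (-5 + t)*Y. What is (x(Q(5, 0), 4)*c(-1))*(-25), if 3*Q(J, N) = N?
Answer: 5000/3 ≈ 1666.7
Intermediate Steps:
Q(J, N) = N/3
x(t, Y) = Y*(-5 + t)
c(P) = -3/P - P/3 (c(P) = P*(-1/3) - 3/P = -P/3 - 3/P = -3/P - P/3)
(x(Q(5, 0), 4)*c(-1))*(-25) = ((4*(-5 + (1/3)*0))*(-3/(-1) - 1/3*(-1)))*(-25) = ((4*(-5 + 0))*(-3*(-1) + 1/3))*(-25) = ((4*(-5))*(3 + 1/3))*(-25) = -20*10/3*(-25) = -200/3*(-25) = 5000/3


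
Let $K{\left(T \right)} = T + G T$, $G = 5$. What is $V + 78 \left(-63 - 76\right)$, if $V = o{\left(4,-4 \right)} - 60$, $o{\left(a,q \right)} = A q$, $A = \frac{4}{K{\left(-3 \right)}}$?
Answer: $- \frac{98110}{9} \approx -10901.0$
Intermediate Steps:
$K{\left(T \right)} = 6 T$ ($K{\left(T \right)} = T + 5 T = 6 T$)
$A = - \frac{2}{9}$ ($A = \frac{4}{6 \left(-3\right)} = \frac{4}{-18} = 4 \left(- \frac{1}{18}\right) = - \frac{2}{9} \approx -0.22222$)
$o{\left(a,q \right)} = - \frac{2 q}{9}$
$V = - \frac{532}{9}$ ($V = \left(- \frac{2}{9}\right) \left(-4\right) - 60 = \frac{8}{9} - 60 = - \frac{532}{9} \approx -59.111$)
$V + 78 \left(-63 - 76\right) = - \frac{532}{9} + 78 \left(-63 - 76\right) = - \frac{532}{9} + 78 \left(-139\right) = - \frac{532}{9} - 10842 = - \frac{98110}{9}$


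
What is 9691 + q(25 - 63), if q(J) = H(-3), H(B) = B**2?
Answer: 9700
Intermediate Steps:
q(J) = 9 (q(J) = (-3)**2 = 9)
9691 + q(25 - 63) = 9691 + 9 = 9700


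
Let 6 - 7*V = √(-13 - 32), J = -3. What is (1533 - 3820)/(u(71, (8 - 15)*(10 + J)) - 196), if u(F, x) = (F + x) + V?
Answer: 6467636/489663 - 16009*I*√5/489663 ≈ 13.208 - 0.073106*I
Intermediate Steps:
V = 6/7 - 3*I*√5/7 (V = 6/7 - √(-13 - 32)/7 = 6/7 - 3*I*√5/7 ≈ 0.85714 - 0.95831*I)
u(F, x) = 6/7 + F + x - 3*I*√5/7 (u(F, x) = (F + x) + (6/7 - 3*I*√5/7) = 6/7 + F + x - 3*I*√5/7)
(1533 - 3820)/(u(71, (8 - 15)*(10 + J)) - 196) = (1533 - 3820)/((6/7 + 71 + (8 - 15)*(10 - 3) - 3*I*√5/7) - 196) = -2287/((6/7 + 71 - 7*7 - 3*I*√5/7) - 196) = -2287/((6/7 + 71 - 49 - 3*I*√5/7) - 196) = -2287/((160/7 - 3*I*√5/7) - 196) = -2287/(-1212/7 - 3*I*√5/7)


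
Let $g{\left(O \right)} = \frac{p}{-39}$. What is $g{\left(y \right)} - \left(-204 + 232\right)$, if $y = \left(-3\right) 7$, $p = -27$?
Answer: $- \frac{355}{13} \approx -27.308$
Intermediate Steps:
$y = -21$
$g{\left(O \right)} = \frac{9}{13}$ ($g{\left(O \right)} = - \frac{27}{-39} = \left(-27\right) \left(- \frac{1}{39}\right) = \frac{9}{13}$)
$g{\left(y \right)} - \left(-204 + 232\right) = \frac{9}{13} - \left(-204 + 232\right) = \frac{9}{13} - 28 = - \frac{355}{13}$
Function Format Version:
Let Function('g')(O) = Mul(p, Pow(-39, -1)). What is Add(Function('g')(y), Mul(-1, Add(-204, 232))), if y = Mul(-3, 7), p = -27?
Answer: Rational(-355, 13) ≈ -27.308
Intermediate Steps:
y = -21
Function('g')(O) = Rational(9, 13) (Function('g')(O) = Mul(-27, Pow(-39, -1)) = Mul(-27, Rational(-1, 39)) = Rational(9, 13))
Add(Function('g')(y), Mul(-1, Add(-204, 232))) = Add(Rational(9, 13), Mul(-1, Add(-204, 232))) = Add(Rational(9, 13), Mul(-1, 28)) = Add(Rational(9, 13), -28) = Rational(-355, 13)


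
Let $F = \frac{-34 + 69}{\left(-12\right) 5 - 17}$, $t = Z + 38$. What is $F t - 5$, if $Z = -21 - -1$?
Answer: $- \frac{145}{11} \approx -13.182$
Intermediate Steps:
$Z = -20$ ($Z = -21 + 1 = -20$)
$t = 18$ ($t = -20 + 38 = 18$)
$F = - \frac{5}{11}$ ($F = \frac{35}{-60 - 17} = \frac{35}{-77} = 35 \left(- \frac{1}{77}\right) = - \frac{5}{11} \approx -0.45455$)
$F t - 5 = \left(- \frac{5}{11}\right) 18 - 5 = - \frac{90}{11} - 5 = - \frac{145}{11}$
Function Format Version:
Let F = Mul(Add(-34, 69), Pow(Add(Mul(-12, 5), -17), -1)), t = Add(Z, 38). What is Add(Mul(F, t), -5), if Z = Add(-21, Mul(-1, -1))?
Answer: Rational(-145, 11) ≈ -13.182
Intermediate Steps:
Z = -20 (Z = Add(-21, 1) = -20)
t = 18 (t = Add(-20, 38) = 18)
F = Rational(-5, 11) (F = Mul(35, Pow(Add(-60, -17), -1)) = Mul(35, Pow(-77, -1)) = Mul(35, Rational(-1, 77)) = Rational(-5, 11) ≈ -0.45455)
Add(Mul(F, t), -5) = Add(Mul(Rational(-5, 11), 18), -5) = Add(Rational(-90, 11), -5) = Rational(-145, 11)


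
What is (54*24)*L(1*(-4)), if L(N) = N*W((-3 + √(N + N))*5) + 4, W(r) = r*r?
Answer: -124416 + 1555200*I*√2 ≈ -1.2442e+5 + 2.1994e+6*I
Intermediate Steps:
W(r) = r²
L(N) = 4 + N*(-15 + 5*√2*√N)² (L(N) = N*((-3 + √(N + N))*5)² + 4 = N*((-3 + √(2*N))*5)² + 4 = N*((-3 + √2*√N)*5)² + 4 = N*(-15 + 5*√2*√N)² + 4 = 4 + N*(-15 + 5*√2*√N)²)
(54*24)*L(1*(-4)) = (54*24)*(4 + 25*(1*(-4))*(-3 + √2*√(1*(-4)))²) = 1296*(4 + 25*(-4)*(-3 + √2*√(-4))²) = 1296*(4 + 25*(-4)*(-3 + √2*(2*I))²) = 1296*(4 + 25*(-4)*(-3 + 2*I*√2)²) = 1296*(4 - 100*(-3 + 2*I*√2)²) = 5184 - 129600*(-3 + 2*I*√2)²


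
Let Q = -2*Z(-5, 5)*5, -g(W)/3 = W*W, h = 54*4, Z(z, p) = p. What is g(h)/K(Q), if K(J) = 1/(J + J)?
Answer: 13996800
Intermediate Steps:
h = 216
g(W) = -3*W² (g(W) = -3*W*W = -3*W²)
Q = -50 (Q = -2*5*5 = -10*5 = -50)
K(J) = 1/(2*J)
g(h)/K(Q) = (-3*216²)/(((½)/(-50))) = (-3*46656)/(((½)*(-1/50))) = -139968/(-1/100) = -139968*(-100) = 13996800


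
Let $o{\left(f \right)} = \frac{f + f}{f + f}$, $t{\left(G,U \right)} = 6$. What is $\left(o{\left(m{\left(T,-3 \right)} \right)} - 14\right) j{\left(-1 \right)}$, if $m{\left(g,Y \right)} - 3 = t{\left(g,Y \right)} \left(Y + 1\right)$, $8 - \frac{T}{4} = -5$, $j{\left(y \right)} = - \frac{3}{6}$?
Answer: $\frac{13}{2} \approx 6.5$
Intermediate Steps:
$j{\left(y \right)} = - \frac{1}{2}$ ($j{\left(y \right)} = \left(-3\right) \frac{1}{6} = - \frac{1}{2}$)
$T = 52$ ($T = 32 - -20 = 32 + 20 = 52$)
$m{\left(g,Y \right)} = 9 + 6 Y$ ($m{\left(g,Y \right)} = 3 + 6 \left(Y + 1\right) = 3 + 6 \left(1 + Y\right) = 3 + \left(6 + 6 Y\right) = 9 + 6 Y$)
$o{\left(f \right)} = 1$ ($o{\left(f \right)} = \frac{2 f}{2 f} = 2 f \frac{1}{2 f} = 1$)
$\left(o{\left(m{\left(T,-3 \right)} \right)} - 14\right) j{\left(-1 \right)} = \left(1 - 14\right) \left(- \frac{1}{2}\right) = \left(-13\right) \left(- \frac{1}{2}\right) = \frac{13}{2}$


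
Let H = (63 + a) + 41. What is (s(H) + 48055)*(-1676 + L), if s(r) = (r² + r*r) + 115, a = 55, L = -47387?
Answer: -4844088116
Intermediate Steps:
H = 159 (H = (63 + 55) + 41 = 118 + 41 = 159)
s(r) = 115 + 2*r² (s(r) = (r² + r²) + 115 = 2*r² + 115 = 115 + 2*r²)
(s(H) + 48055)*(-1676 + L) = ((115 + 2*159²) + 48055)*(-1676 - 47387) = ((115 + 2*25281) + 48055)*(-49063) = ((115 + 50562) + 48055)*(-49063) = (50677 + 48055)*(-49063) = 98732*(-49063) = -4844088116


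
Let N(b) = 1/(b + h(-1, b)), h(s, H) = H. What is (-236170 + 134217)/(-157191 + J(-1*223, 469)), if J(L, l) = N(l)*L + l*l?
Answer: -95631914/58878037 ≈ -1.6242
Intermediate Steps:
N(b) = 1/(2*b) (N(b) = 1/(b + b) = 1/(2*b))
J(L, l) = l² + L/(2*l) (J(L, l) = (1/(2*l))*L + l*l = L/(2*l) + l² = l² + L/(2*l))
(-236170 + 134217)/(-157191 + J(-1*223, 469)) = (-236170 + 134217)/(-157191 + (469³ + (-1*223)/2)/469) = -101953/(-157191 + (103161709 + (½)*(-223))/469) = -101953/(-157191 + (103161709 - 223/2)/469) = -101953/(-157191 + (1/469)*(206323195/2)) = -101953/(-157191 + 206323195/938) = -101953/58878037/938 = -101953*938/58878037 = -95631914/58878037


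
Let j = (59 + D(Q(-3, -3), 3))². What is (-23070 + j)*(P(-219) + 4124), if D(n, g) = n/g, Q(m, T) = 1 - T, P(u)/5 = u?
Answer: -529678201/9 ≈ -5.8853e+7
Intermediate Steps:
P(u) = 5*u
j = 32761/9 (j = (59 + (1 - 1*(-3))/3)² = (59 + (1 + 3)*(⅓))² = (59 + 4*(⅓))² = (59 + 4/3)² = (181/3)² = 32761/9 ≈ 3640.1)
(-23070 + j)*(P(-219) + 4124) = (-23070 + 32761/9)*(5*(-219) + 4124) = -174869*(-1095 + 4124)/9 = -174869/9*3029 = -529678201/9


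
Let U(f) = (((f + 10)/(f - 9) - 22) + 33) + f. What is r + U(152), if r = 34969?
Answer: 5024038/143 ≈ 35133.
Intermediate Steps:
U(f) = 11 + f + (10 + f)/(-9 + f) (U(f) = (((10 + f)/(-9 + f) - 22) + 33) + f = ((-22 + (10 + f)/(-9 + f)) + 33) + f = (11 + (10 + f)/(-9 + f)) + f = 11 + f + (10 + f)/(-9 + f))
r + U(152) = 34969 + (-89 + 152² + 3*152)/(-9 + 152) = 34969 + (-89 + 23104 + 456)/143 = 34969 + (1/143)*23471 = 34969 + 23471/143 = 5024038/143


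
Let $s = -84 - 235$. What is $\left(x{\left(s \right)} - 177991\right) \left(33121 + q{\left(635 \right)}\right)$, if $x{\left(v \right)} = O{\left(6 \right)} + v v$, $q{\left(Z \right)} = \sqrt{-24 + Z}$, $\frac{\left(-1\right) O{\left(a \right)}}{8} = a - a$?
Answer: $-2524813830 - 76230 \sqrt{611} \approx -2.5267 \cdot 10^{9}$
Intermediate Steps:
$O{\left(a \right)} = 0$ ($O{\left(a \right)} = - 8 \left(a - a\right) = \left(-8\right) 0 = 0$)
$s = -319$
$x{\left(v \right)} = v^{2}$ ($x{\left(v \right)} = 0 + v v = 0 + v^{2} = v^{2}$)
$\left(x{\left(s \right)} - 177991\right) \left(33121 + q{\left(635 \right)}\right) = \left(\left(-319\right)^{2} - 177991\right) \left(33121 + \sqrt{-24 + 635}\right) = \left(101761 - 177991\right) \left(33121 + \sqrt{611}\right) = - 76230 \left(33121 + \sqrt{611}\right) = -2524813830 - 76230 \sqrt{611}$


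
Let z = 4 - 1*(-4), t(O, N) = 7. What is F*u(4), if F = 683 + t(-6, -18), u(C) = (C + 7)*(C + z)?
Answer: 91080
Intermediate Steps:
z = 8 (z = 4 + 4 = 8)
u(C) = (7 + C)*(8 + C) (u(C) = (C + 7)*(C + 8) = (7 + C)*(8 + C))
F = 690 (F = 683 + 7 = 690)
F*u(4) = 690*(56 + 4² + 15*4) = 690*(56 + 16 + 60) = 690*132 = 91080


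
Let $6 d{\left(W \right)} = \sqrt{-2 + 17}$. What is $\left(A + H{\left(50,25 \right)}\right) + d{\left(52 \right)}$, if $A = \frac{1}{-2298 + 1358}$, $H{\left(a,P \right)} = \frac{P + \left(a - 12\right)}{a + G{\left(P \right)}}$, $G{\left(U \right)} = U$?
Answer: $\frac{3943}{4700} + \frac{\sqrt{15}}{6} \approx 1.4844$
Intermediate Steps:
$d{\left(W \right)} = \frac{\sqrt{15}}{6}$ ($d{\left(W \right)} = \frac{\sqrt{-2 + 17}}{6} = \frac{\sqrt{15}}{6}$)
$H{\left(a,P \right)} = \frac{-12 + P + a}{P + a}$ ($H{\left(a,P \right)} = \frac{P + \left(a - 12\right)}{a + P} = \frac{P + \left(a - 12\right)}{P + a} = \frac{P + \left(-12 + a\right)}{P + a} = \frac{-12 + P + a}{P + a}$)
$A = - \frac{1}{940}$ ($A = \frac{1}{-940} = - \frac{1}{940} \approx -0.0010638$)
$\left(A + H{\left(50,25 \right)}\right) + d{\left(52 \right)} = \left(- \frac{1}{940} + \frac{-12 + 25 + 50}{25 + 50}\right) + \frac{\sqrt{15}}{6} = \left(- \frac{1}{940} + \frac{1}{75} \cdot 63\right) + \frac{\sqrt{15}}{6} = \left(- \frac{1}{940} + \frac{21}{25}\right) + \frac{\sqrt{15}}{6} = \frac{3943}{4700} + \frac{\sqrt{15}}{6}$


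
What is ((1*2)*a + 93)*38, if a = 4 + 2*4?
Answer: 4446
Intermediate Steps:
a = 12 (a = 4 + 8 = 12)
((1*2)*a + 93)*38 = ((1*2)*12 + 93)*38 = (2*12 + 93)*38 = (24 + 93)*38 = 117*38 = 4446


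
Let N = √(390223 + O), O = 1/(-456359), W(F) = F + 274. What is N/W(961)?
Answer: 2*√20317305537964526/563603365 ≈ 0.50581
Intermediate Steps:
W(F) = 274 + F
O = -1/456359 ≈ -2.1913e-6
N = 2*√20317305537964526/456359 (N = √(390223 - 1/456359) = √(178081778056/456359) = 2*√20317305537964526/456359 ≈ 624.68)
N/W(961) = (2*√20317305537964526/456359)/(274 + 961) = (2*√20317305537964526/456359)/1235 = (2*√20317305537964526/456359)*(1/1235) = 2*√20317305537964526/563603365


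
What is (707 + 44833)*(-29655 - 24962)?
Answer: -2487258180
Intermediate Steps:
(707 + 44833)*(-29655 - 24962) = 45540*(-54617) = -2487258180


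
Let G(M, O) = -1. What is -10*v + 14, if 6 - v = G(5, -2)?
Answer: -56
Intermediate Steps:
v = 7 (v = 6 - 1*(-1) = 6 + 1 = 7)
-10*v + 14 = -10*7 + 14 = -70 + 14 = -56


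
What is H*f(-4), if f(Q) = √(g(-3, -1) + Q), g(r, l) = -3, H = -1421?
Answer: -1421*I*√7 ≈ -3759.6*I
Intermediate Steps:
f(Q) = √(-3 + Q)
H*f(-4) = -1421*√(-3 - 4) = -1421*I*√7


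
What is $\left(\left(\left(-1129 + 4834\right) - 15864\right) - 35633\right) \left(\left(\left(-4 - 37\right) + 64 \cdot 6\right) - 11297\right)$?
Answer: $523513568$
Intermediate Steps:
$\left(\left(\left(-1129 + 4834\right) - 15864\right) - 35633\right) \left(\left(\left(-4 - 37\right) + 64 \cdot 6\right) - 11297\right) = \left(\left(3705 - 15864\right) - 35633\right) \left(\left(\left(-4 - 37\right) + 384\right) - 11297\right) = \left(-12159 - 35633\right) \left(\left(-41 + 384\right) - 11297\right) = - 47792 \left(343 - 11297\right) = \left(-47792\right) \left(-10954\right) = 523513568$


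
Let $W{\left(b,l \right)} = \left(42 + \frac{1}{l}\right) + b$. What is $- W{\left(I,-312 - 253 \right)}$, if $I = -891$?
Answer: $\frac{479686}{565} \approx 849.0$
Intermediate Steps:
$W{\left(b,l \right)} = 42 + b + \frac{1}{l}$
$- W{\left(I,-312 - 253 \right)} = - (42 - 891 + \frac{1}{-312 - 253}) = - (42 - 891 + \frac{1}{-565}) = - (42 - 891 - \frac{1}{565}) = \left(-1\right) \left(- \frac{479686}{565}\right) = \frac{479686}{565}$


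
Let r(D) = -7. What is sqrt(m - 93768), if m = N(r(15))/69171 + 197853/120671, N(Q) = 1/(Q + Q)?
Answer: I*sqrt(1280433600953876925897717054)/116857072374 ≈ 306.21*I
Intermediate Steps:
N(Q) = 1/(2*Q)
m = 191599537411/116857072374 (m = ((1/2)/(-7))/69171 + 197853/120671 = ((1/2)*(-1/7))*(1/69171) + 197853*(1/120671) = -1/14*1/69171 + 197853/120671 = -1/968394 + 197853/120671 = 191599537411/116857072374 ≈ 1.6396)
sqrt(m - 93768) = sqrt(191599537411/116857072374 - 93768) = sqrt(-10957262362827821/116857072374) = I*sqrt(1280433600953876925897717054)/116857072374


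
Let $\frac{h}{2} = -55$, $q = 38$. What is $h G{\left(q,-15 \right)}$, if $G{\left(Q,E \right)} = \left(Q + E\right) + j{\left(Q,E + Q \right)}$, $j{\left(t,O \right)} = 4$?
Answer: $-2970$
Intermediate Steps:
$G{\left(Q,E \right)} = 4 + E + Q$ ($G{\left(Q,E \right)} = \left(Q + E\right) + 4 = \left(E + Q\right) + 4 = 4 + E + Q$)
$h = -110$ ($h = 2 \left(-55\right) = -110$)
$h G{\left(q,-15 \right)} = - 110 \left(4 - 15 + 38\right) = \left(-110\right) 27 = -2970$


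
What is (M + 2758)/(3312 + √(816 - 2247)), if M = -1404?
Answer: 498272/1218975 - 1354*I*√159/3656925 ≈ 0.40876 - 0.0046688*I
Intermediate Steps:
(M + 2758)/(3312 + √(816 - 2247)) = (-1404 + 2758)/(3312 + √(816 - 2247)) = 1354/(3312 + √(-1431)) = 1354/(3312 + 3*I*√159)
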